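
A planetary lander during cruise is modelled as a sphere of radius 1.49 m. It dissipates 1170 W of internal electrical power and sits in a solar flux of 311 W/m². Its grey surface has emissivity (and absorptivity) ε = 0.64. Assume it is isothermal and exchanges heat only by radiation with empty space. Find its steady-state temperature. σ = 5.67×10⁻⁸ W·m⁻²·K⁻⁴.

T ≈ 224 K

At steady state, absorbed solar power + internal power = radiated power.
Absorbed: α·S·A_cross = 0.64·311·6.975 = 1388 W (cross-section πr²).
Total input = 1388 + 1170 = 2558 W.
Radiated: εσ·A_surf·T⁴ with A_surf = 4πr² = 27.90 m².
T⁴ = 2558/(0.64·5.67×10⁻⁸·27.90) = 2.527×10⁹ K⁴.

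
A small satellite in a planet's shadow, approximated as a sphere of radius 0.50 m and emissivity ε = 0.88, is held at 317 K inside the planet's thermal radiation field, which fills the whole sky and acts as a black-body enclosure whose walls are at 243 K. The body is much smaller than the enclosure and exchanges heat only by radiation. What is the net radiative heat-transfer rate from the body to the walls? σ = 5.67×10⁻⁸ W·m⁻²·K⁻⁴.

For a small grey body in a large enclosure: P_net = εσA(T_body⁴ − T_wall⁴).
A = 4πr² = 3.142 m²; T_body⁴ − T_wall⁴ = 1.010×10¹⁰ − 3.487×10⁹ = 6.611×10⁹ K⁴.
|P_net| = 0.88·5.67×10⁻⁸·3.142·6.611×10⁹.

P_net ≈ 1040 W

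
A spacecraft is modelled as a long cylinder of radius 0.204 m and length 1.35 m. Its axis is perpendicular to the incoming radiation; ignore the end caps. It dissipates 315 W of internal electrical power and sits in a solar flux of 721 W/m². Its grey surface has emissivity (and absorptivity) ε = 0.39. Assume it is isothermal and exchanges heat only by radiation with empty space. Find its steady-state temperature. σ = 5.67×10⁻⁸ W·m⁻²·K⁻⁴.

T ≈ 333 K

At steady state, absorbed solar power + internal power = radiated power.
Absorbed: α·S·A_cross = 0.39·721·0.5508 = 154.9 W (cross-section 2rL).
Total input = 154.9 + 315 = 469.9 W.
Radiated: εσ·A_surf·T⁴ with A_surf = 2πrL = 1.730 m².
T⁴ = 469.9/(0.39·5.67×10⁻⁸·1.730) = 1.228×10¹⁰ K⁴.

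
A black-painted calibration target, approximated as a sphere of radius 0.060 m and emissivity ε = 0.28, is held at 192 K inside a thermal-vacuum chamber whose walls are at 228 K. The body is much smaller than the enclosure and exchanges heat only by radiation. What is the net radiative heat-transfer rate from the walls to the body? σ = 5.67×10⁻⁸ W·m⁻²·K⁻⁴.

P_net ≈ 0.965 W

For a small grey body in a large enclosure: P_net = εσA(T_body⁴ − T_wall⁴).
A = 4πr² = 0.04524 m²; T_body⁴ − T_wall⁴ = 1.359×10⁹ − 2.702×10⁹ = -1.343×10⁹ K⁴.
|P_net| = 0.28·5.67×10⁻⁸·0.04524·1.343×10⁹.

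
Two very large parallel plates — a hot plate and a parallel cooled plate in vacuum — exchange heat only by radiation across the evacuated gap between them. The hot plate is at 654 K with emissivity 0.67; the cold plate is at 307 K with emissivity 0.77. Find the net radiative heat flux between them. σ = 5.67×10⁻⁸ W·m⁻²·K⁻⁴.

For two infinite grey parallel plates, q = σ(T₁⁴ − T₂⁴)/(1/ε₁ + 1/ε₂ − 1).
T₁⁴ − T₂⁴ = 1.829×10¹¹ − 8.883×10⁹ = 1.741×10¹¹ K⁴.
1/ε₁ + 1/ε₂ − 1 = 1.493 + 1.299 − 1 = 1.791.
q = 5.67×10⁻⁸ × 1.741×10¹¹ / 1.791.

q ≈ 5510 W/m²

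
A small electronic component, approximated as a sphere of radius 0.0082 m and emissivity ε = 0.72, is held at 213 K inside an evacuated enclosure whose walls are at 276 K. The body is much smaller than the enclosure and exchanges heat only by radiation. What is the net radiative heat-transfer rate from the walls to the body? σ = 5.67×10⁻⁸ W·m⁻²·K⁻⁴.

For a small grey body in a large enclosure: P_net = εσA(T_body⁴ − T_wall⁴).
A = 4πr² = 8.450×10⁻⁴ m²; T_body⁴ − T_wall⁴ = 2.058×10⁹ − 5.803×10⁹ = -3.744×10⁹ K⁴.
|P_net| = 0.72·5.67×10⁻⁸·8.450×10⁻⁴·3.744×10⁹.

P_net ≈ 0.129 W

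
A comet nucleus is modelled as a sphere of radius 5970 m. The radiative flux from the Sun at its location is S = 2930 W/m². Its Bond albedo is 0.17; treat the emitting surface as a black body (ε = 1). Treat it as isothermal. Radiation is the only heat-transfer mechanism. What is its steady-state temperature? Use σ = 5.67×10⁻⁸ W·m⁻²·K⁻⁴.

At equilibrium, absorbed power = emitted power.
Absorbing cross-section = πr² = 1.120×10⁸ m²; emitting surface = 4πr² = 4.479×10⁸ m² (ratio 4).
(1−a)S·A_cross = εσ·A_surf·T⁴  ⇒  T⁴ = (1−a)S/(4σ).
T⁴ = 0.830·2930/(4·5.67×10⁻⁸) = 1.072×10¹⁰ K⁴.
T = (1.072×10¹⁰)^(1/4).

T ≈ 322 K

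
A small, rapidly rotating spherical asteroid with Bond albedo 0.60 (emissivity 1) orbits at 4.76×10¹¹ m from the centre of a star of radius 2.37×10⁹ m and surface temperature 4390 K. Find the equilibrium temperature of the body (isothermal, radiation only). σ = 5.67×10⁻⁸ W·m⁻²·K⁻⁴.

T ≈ 174 K

The star's surface emits σT_*⁴; at distance d the flux is S = σT_*⁴(R_*/d)².
S = 5.67×10⁻⁸·(4390)⁴·(2.37×10⁹/4.76×10¹¹)² = 522.1 W/m².
For an isothermal sphere T⁴ = (1−a)S/(4σ) = 9.207×10⁸ K⁴.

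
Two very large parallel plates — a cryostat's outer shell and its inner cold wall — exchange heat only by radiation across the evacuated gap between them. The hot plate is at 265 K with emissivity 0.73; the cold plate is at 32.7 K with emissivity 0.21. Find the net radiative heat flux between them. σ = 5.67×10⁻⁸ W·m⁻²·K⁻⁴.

q ≈ 54.5 W/m²

For two infinite grey parallel plates, q = σ(T₁⁴ − T₂⁴)/(1/ε₁ + 1/ε₂ − 1).
T₁⁴ − T₂⁴ = 4.932×10⁹ − 1.143×10⁶ = 4.930×10⁹ K⁴.
1/ε₁ + 1/ε₂ − 1 = 1.370 + 4.762 − 1 = 5.132.
q = 5.67×10⁻⁸ × 4.930×10⁹ / 5.132.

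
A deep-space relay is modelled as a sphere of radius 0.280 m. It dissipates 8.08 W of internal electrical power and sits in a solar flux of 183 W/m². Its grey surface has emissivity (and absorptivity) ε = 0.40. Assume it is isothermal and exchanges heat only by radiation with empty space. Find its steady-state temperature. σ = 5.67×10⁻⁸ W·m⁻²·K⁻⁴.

At steady state, absorbed solar power + internal power = radiated power.
Absorbed: α·S·A_cross = 0.40·183·0.2463 = 18.03 W (cross-section πr²).
Total input = 18.03 + 8.08 = 26.11 W.
Radiated: εσ·A_surf·T⁴ with A_surf = 4πr² = 0.9852 m².
T⁴ = 26.11/(0.40·5.67×10⁻⁸·0.9852) = 1.168×10⁹ K⁴.

T ≈ 185 K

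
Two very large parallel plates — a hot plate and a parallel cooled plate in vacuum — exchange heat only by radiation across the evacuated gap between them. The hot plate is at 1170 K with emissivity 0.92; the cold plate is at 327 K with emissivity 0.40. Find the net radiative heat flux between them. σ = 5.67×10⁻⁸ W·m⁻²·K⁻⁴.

For two infinite grey parallel plates, q = σ(T₁⁴ − T₂⁴)/(1/ε₁ + 1/ε₂ − 1).
T₁⁴ − T₂⁴ = 1.874×10¹² − 1.143×10¹⁰ = 1.862×10¹² K⁴.
1/ε₁ + 1/ε₂ − 1 = 1.087 + 2.500 − 1 = 2.587.
q = 5.67×10⁻⁸ × 1.862×10¹² / 2.587.

q ≈ 40800 W/m²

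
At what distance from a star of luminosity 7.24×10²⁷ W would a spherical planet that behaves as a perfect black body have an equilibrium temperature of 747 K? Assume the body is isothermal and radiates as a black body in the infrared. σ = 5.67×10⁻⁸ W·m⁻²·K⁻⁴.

d ≈ 9.03×10¹⁰ m

For an isothermal black-emitting sphere, (1−a)S·πr² = σ·4πr²·T⁴ ⇒ S = 4σT⁴/(1−a).
S = 4·5.67×10⁻⁸·(747)⁴/1.00 = 70620 W/m².
Flux falls as S = L/(4πd²), so d = √(L/(4πS)) = √(7.24×10²⁷/(4π·70620)).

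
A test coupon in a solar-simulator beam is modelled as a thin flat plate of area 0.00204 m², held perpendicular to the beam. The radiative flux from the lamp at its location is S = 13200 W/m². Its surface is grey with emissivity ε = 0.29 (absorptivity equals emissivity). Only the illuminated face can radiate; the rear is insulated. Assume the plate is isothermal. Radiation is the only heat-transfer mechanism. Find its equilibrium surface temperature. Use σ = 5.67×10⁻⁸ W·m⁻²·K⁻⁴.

T ≈ 695 K

At equilibrium, absorbed power = emitted power.
Absorbing cross-section = A = 0.002040 m²; emitting surface = A = 0.002040 m² (ratio 1).
εS·A_cross = εσ·A_surf·T⁴  ⇒  T⁴ = S/(1σ)   (ε cancels).
T⁴ = 13200/(1·5.67×10⁻⁸) = 2.328×10¹¹ K⁴.
T = (2.328×10¹¹)^(1/4).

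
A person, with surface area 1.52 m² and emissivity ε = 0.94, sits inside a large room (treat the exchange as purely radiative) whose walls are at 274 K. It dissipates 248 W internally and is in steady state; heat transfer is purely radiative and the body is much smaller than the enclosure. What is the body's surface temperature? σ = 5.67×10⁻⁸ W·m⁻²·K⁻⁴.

For a small grey body in a large enclosure, net radiated power = εσA(T⁴ − T_w⁴).
Steady state: P = εσA(T⁴ − T_w⁴) with A = 1.52 m².
T⁴ = P/(εσA) + T_w⁴ = 248/(0.94·5.67×10⁻⁸·1.520) + (274)⁴
    = 3.061×10⁹ + 5.636×10⁹ = 8.698×10⁹ K⁴.

T ≈ 305 K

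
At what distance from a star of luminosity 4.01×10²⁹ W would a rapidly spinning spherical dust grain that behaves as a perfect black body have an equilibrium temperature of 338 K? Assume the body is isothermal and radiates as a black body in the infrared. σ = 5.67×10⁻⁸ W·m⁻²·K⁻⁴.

For an isothermal black-emitting sphere, (1−a)S·πr² = σ·4πr²·T⁴ ⇒ S = 4σT⁴/(1−a).
S = 4·5.67×10⁻⁸·(338)⁴/1.00 = 2960 W/m².
Flux falls as S = L/(4πd²), so d = √(L/(4πS)) = √(4.01×10²⁹/(4π·2960)).

d ≈ 3.28×10¹² m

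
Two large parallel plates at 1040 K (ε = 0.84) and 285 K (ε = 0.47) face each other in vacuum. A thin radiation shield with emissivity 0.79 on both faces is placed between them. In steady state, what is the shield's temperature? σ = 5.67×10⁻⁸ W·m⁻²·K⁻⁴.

T_s ≈ 924 K

In steady state the net flux on the hot side equals that on the cold side.
σ(T₁⁴−T_s⁴)/D₁ = σ(T_s⁴−T₂⁴)/D₂, with D₁ = 1/ε₁+1/ε_s−1 = 1.456, D₂ = 1/ε_s+1/ε₂−1 = 2.393.
Solve for T_s⁴: T_s⁴ = (D₂·T₁⁴ + D₁·T₂⁴)/(D₁+D₂) = 7.298×10¹¹ K⁴.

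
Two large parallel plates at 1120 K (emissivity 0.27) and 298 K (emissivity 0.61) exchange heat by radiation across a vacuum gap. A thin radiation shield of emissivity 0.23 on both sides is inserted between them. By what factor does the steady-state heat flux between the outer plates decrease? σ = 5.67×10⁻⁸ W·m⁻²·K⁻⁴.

Without shield: q₀ = σΔ(T⁴)/(1/ε₁+1/ε₂−1) with denominator 4.343.
With shield the two gaps are in series; the resistances add: (1/ε₁+1/ε_s−1)+(1/ε_s+1/ε₂−1) = 7.052+4.987 = 12.04.
Heat-flux ratio q₀/q = 12.04/4.343.

factor ≈ 2.77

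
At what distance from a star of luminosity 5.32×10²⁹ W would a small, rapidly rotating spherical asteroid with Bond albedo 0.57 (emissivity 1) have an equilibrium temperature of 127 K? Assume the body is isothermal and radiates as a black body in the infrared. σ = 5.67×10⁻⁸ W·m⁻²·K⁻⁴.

For an isothermal black-emitting sphere, (1−a)S·πr² = σ·4πr²·T⁴ ⇒ S = 4σT⁴/(1−a).
S = 4·5.67×10⁻⁸·(127)⁴/0.430 = 137.2 W/m².
Flux falls as S = L/(4πd²), so d = √(L/(4πS)) = √(5.32×10²⁹/(4π·137.2)).

d ≈ 1.76×10¹³ m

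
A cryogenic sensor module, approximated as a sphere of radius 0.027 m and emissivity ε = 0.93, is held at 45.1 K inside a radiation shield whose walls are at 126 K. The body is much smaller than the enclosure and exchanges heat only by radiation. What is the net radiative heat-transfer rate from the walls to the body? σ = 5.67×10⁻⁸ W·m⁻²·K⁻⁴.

P_net ≈ 0.120 W

For a small grey body in a large enclosure: P_net = εσA(T_body⁴ − T_wall⁴).
A = 4πr² = 0.009161 m²; T_body⁴ − T_wall⁴ = 4.137×10⁶ − 2.520×10⁸ = -2.479×10⁸ K⁴.
|P_net| = 0.93·5.67×10⁻⁸·0.009161·2.479×10⁸.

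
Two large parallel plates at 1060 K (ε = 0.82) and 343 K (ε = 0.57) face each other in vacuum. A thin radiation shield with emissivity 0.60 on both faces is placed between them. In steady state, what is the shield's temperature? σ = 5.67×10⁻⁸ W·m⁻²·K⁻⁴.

T_s ≈ 920 K

In steady state the net flux on the hot side equals that on the cold side.
σ(T₁⁴−T_s⁴)/D₁ = σ(T_s⁴−T₂⁴)/D₂, with D₁ = 1/ε₁+1/ε_s−1 = 1.886, D₂ = 1/ε_s+1/ε₂−1 = 2.421.
Solve for T_s⁴: T_s⁴ = (D₂·T₁⁴ + D₁·T₂⁴)/(D₁+D₂) = 7.157×10¹¹ K⁴.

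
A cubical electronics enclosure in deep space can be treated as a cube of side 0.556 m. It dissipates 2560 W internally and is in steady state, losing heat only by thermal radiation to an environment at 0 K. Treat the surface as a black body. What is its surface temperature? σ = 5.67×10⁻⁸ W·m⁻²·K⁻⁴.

Steady state: internal power = radiated power, P = εσA T⁴.
Radiating area A = 6L² = 1.855 m².
T⁴ = P/(εσA) = 2560/(1.0·5.67×10⁻⁸·1.855) = 2.434×10¹⁰ K⁴.
T = (2.434×10¹⁰)^(1/4).

T ≈ 395 K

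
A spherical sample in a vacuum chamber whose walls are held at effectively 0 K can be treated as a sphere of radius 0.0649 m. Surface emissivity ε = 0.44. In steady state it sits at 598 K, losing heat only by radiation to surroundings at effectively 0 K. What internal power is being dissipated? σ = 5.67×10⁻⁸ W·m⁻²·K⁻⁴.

Steady state: P = εσA T⁴.
A = 4πr² = 0.05293 m²; T⁴ = (598)⁴ = 1.279×10¹¹ K⁴.
P = 0.44 × 5.67×10⁻⁸ × 0.05293 × 1.279×10¹¹.

P ≈ 169 W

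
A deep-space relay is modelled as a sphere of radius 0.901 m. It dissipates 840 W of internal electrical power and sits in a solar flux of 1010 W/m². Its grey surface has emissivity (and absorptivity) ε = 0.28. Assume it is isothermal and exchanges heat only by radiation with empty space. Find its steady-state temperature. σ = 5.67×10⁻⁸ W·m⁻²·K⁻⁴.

At steady state, absorbed solar power + internal power = radiated power.
Absorbed: α·S·A_cross = 0.28·1010·2.550 = 721.2 W (cross-section πr²).
Total input = 721.2 + 840 = 1561 W.
Radiated: εσ·A_surf·T⁴ with A_surf = 4πr² = 10.20 m².
T⁴ = 1561/(0.28·5.67×10⁻⁸·10.20) = 9.640×10⁹ K⁴.

T ≈ 313 K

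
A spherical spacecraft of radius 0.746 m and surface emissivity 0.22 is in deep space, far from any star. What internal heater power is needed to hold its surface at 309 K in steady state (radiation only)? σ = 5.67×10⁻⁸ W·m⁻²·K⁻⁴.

P = εσ·4πr²·T⁴.
4πr² = 6.993 m²; T⁴ = 9.117×10⁹ K⁴.
P = 0.22·5.67×10⁻⁸·6.993·9.117×10⁹.

P ≈ 795 W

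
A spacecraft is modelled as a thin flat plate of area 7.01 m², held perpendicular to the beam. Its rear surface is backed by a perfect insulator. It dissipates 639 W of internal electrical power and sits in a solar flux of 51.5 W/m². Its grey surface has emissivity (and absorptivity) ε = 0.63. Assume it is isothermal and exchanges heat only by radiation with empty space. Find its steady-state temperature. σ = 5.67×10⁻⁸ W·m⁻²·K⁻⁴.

T ≈ 243 K

At steady state, absorbed solar power + internal power = radiated power.
Absorbed: α·S·A_cross = 0.63·51.5·7.010 = 227.4 W (cross-section A).
Total input = 227.4 + 639 = 866.4 W.
Radiated: εσ·A_surf·T⁴ with A_surf = A = 7.010 m².
T⁴ = 866.4/(0.63·5.67×10⁻⁸·7.010) = 3.460×10⁹ K⁴.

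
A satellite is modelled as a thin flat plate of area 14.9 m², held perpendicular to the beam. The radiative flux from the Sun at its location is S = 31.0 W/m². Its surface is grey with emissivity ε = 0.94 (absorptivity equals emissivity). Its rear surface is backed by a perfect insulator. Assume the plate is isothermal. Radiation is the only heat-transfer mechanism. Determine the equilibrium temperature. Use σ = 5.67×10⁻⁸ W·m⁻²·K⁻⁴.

T ≈ 153 K

At equilibrium, absorbed power = emitted power.
Absorbing cross-section = A = 14.90 m²; emitting surface = A = 14.90 m² (ratio 1).
εS·A_cross = εσ·A_surf·T⁴  ⇒  T⁴ = S/(1σ)   (ε cancels).
T⁴ = 31.0/(1·5.67×10⁻⁸) = 5.467×10⁸ K⁴.
T = (5.467×10⁸)^(1/4).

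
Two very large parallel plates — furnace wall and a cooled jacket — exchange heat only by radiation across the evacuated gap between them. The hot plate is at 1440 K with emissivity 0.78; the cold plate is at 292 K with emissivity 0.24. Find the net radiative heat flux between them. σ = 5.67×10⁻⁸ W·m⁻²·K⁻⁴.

q ≈ 54700 W/m²

For two infinite grey parallel plates, q = σ(T₁⁴ − T₂⁴)/(1/ε₁ + 1/ε₂ − 1).
T₁⁴ − T₂⁴ = 4.300×10¹² − 7.270×10⁹ = 4.293×10¹² K⁴.
1/ε₁ + 1/ε₂ − 1 = 1.282 + 4.167 − 1 = 4.449.
q = 5.67×10⁻⁸ × 4.293×10¹² / 4.449.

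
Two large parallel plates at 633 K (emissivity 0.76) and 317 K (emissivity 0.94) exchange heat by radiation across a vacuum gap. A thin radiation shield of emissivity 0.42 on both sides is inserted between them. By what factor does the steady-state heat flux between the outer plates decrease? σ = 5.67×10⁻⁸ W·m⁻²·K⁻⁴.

factor ≈ 3.73

Without shield: q₀ = σΔ(T⁴)/(1/ε₁+1/ε₂−1) with denominator 1.380.
With shield the two gaps are in series; the resistances add: (1/ε₁+1/ε_s−1)+(1/ε_s+1/ε₂−1) = 2.697+2.445 = 5.142.
Heat-flux ratio q₀/q = 5.142/1.380.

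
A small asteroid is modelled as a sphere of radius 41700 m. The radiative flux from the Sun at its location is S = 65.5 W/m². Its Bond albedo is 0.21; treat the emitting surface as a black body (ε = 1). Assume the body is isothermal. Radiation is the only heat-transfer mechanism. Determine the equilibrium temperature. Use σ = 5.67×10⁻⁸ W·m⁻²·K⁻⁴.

T ≈ 123 K

At equilibrium, absorbed power = emitted power.
Absorbing cross-section = πr² = 5.463×10⁹ m²; emitting surface = 4πr² = 2.185×10¹⁰ m² (ratio 4).
(1−a)S·A_cross = εσ·A_surf·T⁴  ⇒  T⁴ = (1−a)S/(4σ).
T⁴ = 0.790·65.5/(4·5.67×10⁻⁸) = 2.282×10⁸ K⁴.
T = (2.282×10⁸)^(1/4).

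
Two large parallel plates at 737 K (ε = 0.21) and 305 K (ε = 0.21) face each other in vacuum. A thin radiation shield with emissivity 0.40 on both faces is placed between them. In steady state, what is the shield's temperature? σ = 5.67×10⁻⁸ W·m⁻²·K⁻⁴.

In steady state the net flux on the hot side equals that on the cold side.
σ(T₁⁴−T_s⁴)/D₁ = σ(T_s⁴−T₂⁴)/D₂, with D₁ = 1/ε₁+1/ε_s−1 = 6.262, D₂ = 1/ε_s+1/ε₂−1 = 6.262.
Solve for T_s⁴: T_s⁴ = (D₂·T₁⁴ + D₁·T₂⁴)/(D₁+D₂) = 1.518×10¹¹ K⁴.

T_s ≈ 624 K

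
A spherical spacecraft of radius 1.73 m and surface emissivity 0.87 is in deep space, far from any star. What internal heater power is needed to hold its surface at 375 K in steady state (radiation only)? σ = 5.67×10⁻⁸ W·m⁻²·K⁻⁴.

P = εσ·4πr²·T⁴.
4πr² = 37.61 m²; T⁴ = 1.978×10¹⁰ K⁴.
P = 0.87·5.67×10⁻⁸·37.61·1.978×10¹⁰.

P ≈ 36700 W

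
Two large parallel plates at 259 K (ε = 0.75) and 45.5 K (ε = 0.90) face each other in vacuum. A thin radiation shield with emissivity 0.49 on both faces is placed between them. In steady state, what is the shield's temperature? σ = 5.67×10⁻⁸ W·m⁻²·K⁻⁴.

T_s ≈ 215 K

In steady state the net flux on the hot side equals that on the cold side.
σ(T₁⁴−T_s⁴)/D₁ = σ(T_s⁴−T₂⁴)/D₂, with D₁ = 1/ε₁+1/ε_s−1 = 2.374, D₂ = 1/ε_s+1/ε₂−1 = 2.152.
Solve for T_s⁴: T_s⁴ = (D₂·T₁⁴ + D₁·T₂⁴)/(D₁+D₂) = 2.142×10⁹ K⁴.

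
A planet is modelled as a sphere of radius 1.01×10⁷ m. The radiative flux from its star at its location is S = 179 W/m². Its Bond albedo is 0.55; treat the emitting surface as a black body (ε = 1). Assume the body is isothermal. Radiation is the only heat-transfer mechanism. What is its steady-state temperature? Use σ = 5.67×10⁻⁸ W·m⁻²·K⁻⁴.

At equilibrium, absorbed power = emitted power.
Absorbing cross-section = πr² = 3.205×10¹⁴ m²; emitting surface = 4πr² = 1.282×10¹⁵ m² (ratio 4).
(1−a)S·A_cross = εσ·A_surf·T⁴  ⇒  T⁴ = (1−a)S/(4σ).
T⁴ = 0.450·179/(4·5.67×10⁻⁸) = 3.552×10⁸ K⁴.
T = (3.552×10⁸)^(1/4).

T ≈ 137 K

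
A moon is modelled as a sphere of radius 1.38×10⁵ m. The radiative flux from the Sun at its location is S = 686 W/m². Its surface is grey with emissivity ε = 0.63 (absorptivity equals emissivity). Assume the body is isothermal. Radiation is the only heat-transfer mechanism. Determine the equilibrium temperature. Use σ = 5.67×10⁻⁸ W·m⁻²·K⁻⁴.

At equilibrium, absorbed power = emitted power.
Absorbing cross-section = πr² = 5.983×10¹⁰ m²; emitting surface = 4πr² = 2.393×10¹¹ m² (ratio 4).
εS·A_cross = εσ·A_surf·T⁴  ⇒  T⁴ = S/(4σ)   (ε cancels).
T⁴ = 686/(4·5.67×10⁻⁸) = 3.025×10⁹ K⁴.
T = (3.025×10⁹)^(1/4).

T ≈ 235 K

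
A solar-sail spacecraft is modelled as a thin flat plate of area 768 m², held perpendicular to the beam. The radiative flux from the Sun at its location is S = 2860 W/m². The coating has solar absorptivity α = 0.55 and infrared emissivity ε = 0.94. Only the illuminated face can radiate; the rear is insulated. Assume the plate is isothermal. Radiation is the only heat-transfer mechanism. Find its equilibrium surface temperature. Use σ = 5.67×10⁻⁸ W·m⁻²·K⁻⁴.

At equilibrium, absorbed power = emitted power.
Absorbing cross-section = A = 768.0 m²; emitting surface = A = 768.0 m² (ratio 1).
αS·A_cross = εσ·A_surf·T⁴  ⇒  T⁴ = αS/(ε·1σ).
T⁴ = 0.550·2860/(0.94·1·5.67×10⁻⁸) = 2.951×10¹⁰ K⁴.
T = (2.951×10¹⁰)^(1/4).

T ≈ 414 K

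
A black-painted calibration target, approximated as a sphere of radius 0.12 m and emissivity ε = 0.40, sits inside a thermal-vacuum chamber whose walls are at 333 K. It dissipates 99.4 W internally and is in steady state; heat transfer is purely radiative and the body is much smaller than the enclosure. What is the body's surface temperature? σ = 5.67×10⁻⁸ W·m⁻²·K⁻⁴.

T ≈ 437 K

For a small grey body in a large enclosure, net radiated power = εσA(T⁴ − T_w⁴).
Steady state: P = εσA(T⁴ − T_w⁴) with A = 4πr² = 0.1810 m².
T⁴ = P/(εσA) + T_w⁴ = 99.4/(0.40·5.67×10⁻⁸·0.1810) + (333)⁴
    = 2.422×10¹⁰ + 1.230×10¹⁰ = 3.652×10¹⁰ K⁴.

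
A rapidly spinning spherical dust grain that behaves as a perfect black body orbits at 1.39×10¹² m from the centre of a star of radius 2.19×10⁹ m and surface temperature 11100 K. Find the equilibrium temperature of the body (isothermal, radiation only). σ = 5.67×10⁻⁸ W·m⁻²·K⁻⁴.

T ≈ 312 K

The star's surface emits σT_*⁴; at distance d the flux is S = σT_*⁴(R_*/d)².
S = 5.67×10⁻⁸·(11100)⁴·(2.19×10⁹/1.39×10¹²)² = 2137 W/m².
For an isothermal sphere T⁴ = (1−a)S/(4σ) = 9.421×10⁹ K⁴.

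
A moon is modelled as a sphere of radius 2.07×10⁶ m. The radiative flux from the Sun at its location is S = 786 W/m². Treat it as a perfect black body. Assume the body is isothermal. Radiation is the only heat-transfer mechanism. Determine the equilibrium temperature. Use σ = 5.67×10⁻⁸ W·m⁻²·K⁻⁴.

T ≈ 243 K

At equilibrium, absorbed power = emitted power.
Absorbing cross-section = πr² = 1.346×10¹³ m²; emitting surface = 4πr² = 5.385×10¹³ m² (ratio 4).
S·A_cross = εσ·A_surf·T⁴  ⇒  T⁴ = S/(4σ).
T⁴ = 1.00·786/(4·5.67×10⁻⁸) = 3.466×10⁹ K⁴.
T = (3.466×10⁹)^(1/4).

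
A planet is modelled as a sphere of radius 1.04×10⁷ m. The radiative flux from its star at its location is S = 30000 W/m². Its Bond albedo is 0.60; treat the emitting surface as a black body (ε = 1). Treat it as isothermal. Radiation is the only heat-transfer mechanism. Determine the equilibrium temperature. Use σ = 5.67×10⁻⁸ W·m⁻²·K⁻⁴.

At equilibrium, absorbed power = emitted power.
Absorbing cross-section = πr² = 3.398×10¹⁴ m²; emitting surface = 4πr² = 1.359×10¹⁵ m² (ratio 4).
(1−a)S·A_cross = εσ·A_surf·T⁴  ⇒  T⁴ = (1−a)S/(4σ).
T⁴ = 0.400·30000/(4·5.67×10⁻⁸) = 5.291×10¹⁰ K⁴.
T = (5.291×10¹⁰)^(1/4).

T ≈ 480 K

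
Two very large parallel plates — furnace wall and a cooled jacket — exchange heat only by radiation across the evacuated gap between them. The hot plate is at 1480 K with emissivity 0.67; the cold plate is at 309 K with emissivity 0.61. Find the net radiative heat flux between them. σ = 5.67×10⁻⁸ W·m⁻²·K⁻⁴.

q ≈ 1.27×10⁵ W/m²

For two infinite grey parallel plates, q = σ(T₁⁴ − T₂⁴)/(1/ε₁ + 1/ε₂ − 1).
T₁⁴ − T₂⁴ = 4.798×10¹² − 9.117×10⁹ = 4.789×10¹² K⁴.
1/ε₁ + 1/ε₂ − 1 = 1.493 + 1.639 − 1 = 2.132.
q = 5.67×10⁻⁸ × 4.789×10¹² / 2.132.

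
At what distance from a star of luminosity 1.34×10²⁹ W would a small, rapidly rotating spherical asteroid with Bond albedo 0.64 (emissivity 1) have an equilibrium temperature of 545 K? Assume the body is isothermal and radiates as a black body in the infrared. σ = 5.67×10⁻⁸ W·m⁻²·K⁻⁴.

d ≈ 4.38×10¹¹ m

For an isothermal black-emitting sphere, (1−a)S·πr² = σ·4πr²·T⁴ ⇒ S = 4σT⁴/(1−a).
S = 4·5.67×10⁻⁸·(545)⁴/0.360 = 55580 W/m².
Flux falls as S = L/(4πd²), so d = √(L/(4πS)) = √(1.34×10²⁹/(4π·55580)).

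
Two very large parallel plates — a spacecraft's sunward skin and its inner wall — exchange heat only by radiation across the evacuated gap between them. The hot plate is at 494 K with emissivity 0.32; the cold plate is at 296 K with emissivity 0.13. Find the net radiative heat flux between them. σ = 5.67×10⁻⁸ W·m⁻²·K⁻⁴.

q ≈ 300 W/m²

For two infinite grey parallel plates, q = σ(T₁⁴ − T₂⁴)/(1/ε₁ + 1/ε₂ − 1).
T₁⁴ − T₂⁴ = 5.955×10¹⁰ − 7.677×10⁹ = 5.188×10¹⁰ K⁴.
1/ε₁ + 1/ε₂ − 1 = 3.125 + 7.692 − 1 = 9.817.
q = 5.67×10⁻⁸ × 5.188×10¹⁰ / 9.817.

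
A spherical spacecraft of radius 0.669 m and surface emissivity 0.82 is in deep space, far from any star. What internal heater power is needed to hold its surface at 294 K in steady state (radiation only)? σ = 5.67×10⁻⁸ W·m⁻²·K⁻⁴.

P ≈ 1950 W

P = εσ·4πr²·T⁴.
4πr² = 5.624 m²; T⁴ = 7.471×10⁹ K⁴.
P = 0.82·5.67×10⁻⁸·5.624·7.471×10⁹.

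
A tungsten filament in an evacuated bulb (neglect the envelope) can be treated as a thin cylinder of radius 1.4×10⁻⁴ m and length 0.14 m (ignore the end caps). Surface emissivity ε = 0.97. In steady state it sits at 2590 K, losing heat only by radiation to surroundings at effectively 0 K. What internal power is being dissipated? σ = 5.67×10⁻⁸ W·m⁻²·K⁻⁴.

Steady state: P = εσA T⁴.
A = 2πrL = 1.232×10⁻⁴ m²; T⁴ = (2590)⁴ = 4.500×10¹³ K⁴.
P = 0.97 × 5.67×10⁻⁸ × 1.232×10⁻⁴ × 4.500×10¹³.

P ≈ 305 W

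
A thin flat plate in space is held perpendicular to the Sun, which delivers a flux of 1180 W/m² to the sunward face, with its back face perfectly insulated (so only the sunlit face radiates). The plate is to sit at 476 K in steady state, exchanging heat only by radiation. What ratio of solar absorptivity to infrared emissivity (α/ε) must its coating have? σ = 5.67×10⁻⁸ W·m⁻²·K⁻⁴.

α/ε ≈ 2.47

Balance: αS·A = εσ·1A·T⁴ ⇒ α/ε = σT⁴/S.
α/ε = 5.67×10⁻⁸·(476)⁴/1180 = 5.67×10⁻⁸·5.134×10¹⁰/1180.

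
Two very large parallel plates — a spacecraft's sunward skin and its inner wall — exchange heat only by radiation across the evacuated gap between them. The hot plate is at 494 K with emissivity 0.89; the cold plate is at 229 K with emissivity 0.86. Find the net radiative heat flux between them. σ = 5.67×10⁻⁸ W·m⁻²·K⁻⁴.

For two infinite grey parallel plates, q = σ(T₁⁴ − T₂⁴)/(1/ε₁ + 1/ε₂ − 1).
T₁⁴ − T₂⁴ = 5.955×10¹⁰ − 2.750×10⁹ = 5.680×10¹⁰ K⁴.
1/ε₁ + 1/ε₂ − 1 = 1.124 + 1.163 − 1 = 1.286.
q = 5.67×10⁻⁸ × 5.680×10¹⁰ / 1.286.

q ≈ 2500 W/m²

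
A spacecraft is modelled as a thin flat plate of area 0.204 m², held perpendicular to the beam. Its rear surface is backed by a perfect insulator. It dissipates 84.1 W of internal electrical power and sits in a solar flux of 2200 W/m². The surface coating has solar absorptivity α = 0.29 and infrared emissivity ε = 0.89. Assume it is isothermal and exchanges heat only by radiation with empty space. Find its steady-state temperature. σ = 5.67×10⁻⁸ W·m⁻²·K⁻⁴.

T ≈ 380 K

At steady state, absorbed solar power + internal power = radiated power.
Absorbed: α·S·A_cross = 0.29·2200·0.2040 = 130.2 W (cross-section A).
Total input = 130.2 + 84.1 = 214.3 W.
Radiated: εσ·A_surf·T⁴ with A_surf = A = 0.2040 m².
T⁴ = 214.3/(0.89·5.67×10⁻⁸·0.2040) = 2.081×10¹⁰ K⁴.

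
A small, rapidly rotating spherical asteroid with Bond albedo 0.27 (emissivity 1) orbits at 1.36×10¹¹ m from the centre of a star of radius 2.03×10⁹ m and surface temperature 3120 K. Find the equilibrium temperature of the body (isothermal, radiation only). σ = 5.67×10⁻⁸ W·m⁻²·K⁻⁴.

The star's surface emits σT_*⁴; at distance d the flux is S = σT_*⁴(R_*/d)².
S = 5.67×10⁻⁸·(3120)⁴·(2.03×10⁹/1.36×10¹¹)² = 1197 W/m².
For an isothermal sphere T⁴ = (1−a)S/(4σ) = 3.853×10⁹ K⁴.

T ≈ 249 K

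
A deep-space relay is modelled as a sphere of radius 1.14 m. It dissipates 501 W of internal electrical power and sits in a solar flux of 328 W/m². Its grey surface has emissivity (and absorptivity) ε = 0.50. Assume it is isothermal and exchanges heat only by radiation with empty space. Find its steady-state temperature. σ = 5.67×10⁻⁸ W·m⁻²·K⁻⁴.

At steady state, absorbed solar power + internal power = radiated power.
Absorbed: α·S·A_cross = 0.50·328·4.083 = 669.6 W (cross-section πr²).
Total input = 669.6 + 501 = 1171 W.
Radiated: εσ·A_surf·T⁴ with A_surf = 4πr² = 16.33 m².
T⁴ = 1171/(0.50·5.67×10⁻⁸·16.33) = 2.528×10⁹ K⁴.

T ≈ 224 K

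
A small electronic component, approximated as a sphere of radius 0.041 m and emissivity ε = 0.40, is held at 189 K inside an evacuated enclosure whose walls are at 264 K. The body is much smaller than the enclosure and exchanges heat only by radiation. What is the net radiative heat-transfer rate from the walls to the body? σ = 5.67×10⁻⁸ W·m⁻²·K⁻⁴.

P_net ≈ 1.72 W

For a small grey body in a large enclosure: P_net = εσA(T_body⁴ − T_wall⁴).
A = 4πr² = 0.02112 m²; T_body⁴ − T_wall⁴ = 1.276×10⁹ − 4.858×10⁹ = -3.582×10⁹ K⁴.
|P_net| = 0.40·5.67×10⁻⁸·0.02112·3.582×10⁹.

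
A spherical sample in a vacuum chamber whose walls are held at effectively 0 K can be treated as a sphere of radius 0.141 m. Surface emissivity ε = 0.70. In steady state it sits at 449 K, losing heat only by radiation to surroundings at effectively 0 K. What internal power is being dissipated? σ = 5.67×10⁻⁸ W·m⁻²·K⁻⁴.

Steady state: P = εσA T⁴.
A = 4πr² = 0.2498 m²; T⁴ = (449)⁴ = 4.064×10¹⁰ K⁴.
P = 0.70 × 5.67×10⁻⁸ × 0.2498 × 4.064×10¹⁰.

P ≈ 403 W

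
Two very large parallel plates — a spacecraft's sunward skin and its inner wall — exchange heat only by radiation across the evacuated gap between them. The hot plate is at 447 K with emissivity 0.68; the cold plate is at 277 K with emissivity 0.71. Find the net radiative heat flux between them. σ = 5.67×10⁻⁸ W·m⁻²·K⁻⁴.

q ≈ 1030 W/m²

For two infinite grey parallel plates, q = σ(T₁⁴ − T₂⁴)/(1/ε₁ + 1/ε₂ − 1).
T₁⁴ − T₂⁴ = 3.992×10¹⁰ − 5.887×10⁹ = 3.404×10¹⁰ K⁴.
1/ε₁ + 1/ε₂ − 1 = 1.471 + 1.408 − 1 = 1.879.
q = 5.67×10⁻⁸ × 3.404×10¹⁰ / 1.879.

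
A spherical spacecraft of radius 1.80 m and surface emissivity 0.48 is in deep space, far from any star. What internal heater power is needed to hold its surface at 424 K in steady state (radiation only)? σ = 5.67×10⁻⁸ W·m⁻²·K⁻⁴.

P = εσ·4πr²·T⁴.
4πr² = 40.72 m²; T⁴ = 3.232×10¹⁰ K⁴.
P = 0.48·5.67×10⁻⁸·40.72·3.232×10¹⁰.

P ≈ 35800 W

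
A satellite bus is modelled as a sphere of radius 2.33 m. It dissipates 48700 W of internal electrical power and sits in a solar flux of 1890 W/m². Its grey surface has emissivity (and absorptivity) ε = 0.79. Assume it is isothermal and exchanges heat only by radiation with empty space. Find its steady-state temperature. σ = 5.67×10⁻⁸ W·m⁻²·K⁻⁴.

At steady state, absorbed solar power + internal power = radiated power.
Absorbed: α·S·A_cross = 0.79·1890·17.06 = 25470 W (cross-section πr²).
Total input = 25470 + 48700 = 74170 W.
Radiated: εσ·A_surf·T⁴ with A_surf = 4πr² = 68.22 m².
T⁴ = 74170/(0.79·5.67×10⁻⁸·68.22) = 2.427×10¹⁰ K⁴.

T ≈ 395 K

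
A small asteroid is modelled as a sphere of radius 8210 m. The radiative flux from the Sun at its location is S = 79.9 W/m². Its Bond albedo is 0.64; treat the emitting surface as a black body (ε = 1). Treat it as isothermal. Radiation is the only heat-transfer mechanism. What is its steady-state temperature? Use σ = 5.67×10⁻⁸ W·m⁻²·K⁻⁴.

At equilibrium, absorbed power = emitted power.
Absorbing cross-section = πr² = 2.118×10⁸ m²; emitting surface = 4πr² = 8.470×10⁸ m² (ratio 4).
(1−a)S·A_cross = εσ·A_surf·T⁴  ⇒  T⁴ = (1−a)S/(4σ).
T⁴ = 0.360·79.9/(4·5.67×10⁻⁸) = 1.268×10⁸ K⁴.
T = (1.268×10⁸)^(1/4).

T ≈ 106 K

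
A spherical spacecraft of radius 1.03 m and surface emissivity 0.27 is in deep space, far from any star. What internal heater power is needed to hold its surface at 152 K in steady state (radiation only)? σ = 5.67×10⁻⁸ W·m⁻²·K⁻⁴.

P = εσ·4πr²·T⁴.
4πr² = 13.33 m²; T⁴ = 5.338×10⁸ K⁴.
P = 0.27·5.67×10⁻⁸·13.33·5.338×10⁸.

P ≈ 109 W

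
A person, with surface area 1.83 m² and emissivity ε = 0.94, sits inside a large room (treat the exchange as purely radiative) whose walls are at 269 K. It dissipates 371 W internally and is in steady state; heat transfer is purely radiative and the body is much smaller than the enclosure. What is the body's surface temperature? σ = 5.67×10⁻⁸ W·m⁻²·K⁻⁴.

For a small grey body in a large enclosure, net radiated power = εσA(T⁴ − T_w⁴).
Steady state: P = εσA(T⁴ − T_w⁴) with A = 1.83 m².
T⁴ = P/(εσA) + T_w⁴ = 371/(0.94·5.67×10⁻⁸·1.830) + (269)⁴
    = 3.804×10⁹ + 5.236×10⁹ = 9.040×10⁹ K⁴.

T ≈ 308 K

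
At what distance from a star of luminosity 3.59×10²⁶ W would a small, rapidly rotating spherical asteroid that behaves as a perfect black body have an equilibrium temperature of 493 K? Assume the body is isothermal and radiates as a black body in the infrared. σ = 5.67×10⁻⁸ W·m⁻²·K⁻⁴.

d ≈ 4.62×10¹⁰ m

For an isothermal black-emitting sphere, (1−a)S·πr² = σ·4πr²·T⁴ ⇒ S = 4σT⁴/(1−a).
S = 4·5.67×10⁻⁸·(493)⁴/1.00 = 13400 W/m².
Flux falls as S = L/(4πd²), so d = √(L/(4πS)) = √(3.59×10²⁶/(4π·13400)).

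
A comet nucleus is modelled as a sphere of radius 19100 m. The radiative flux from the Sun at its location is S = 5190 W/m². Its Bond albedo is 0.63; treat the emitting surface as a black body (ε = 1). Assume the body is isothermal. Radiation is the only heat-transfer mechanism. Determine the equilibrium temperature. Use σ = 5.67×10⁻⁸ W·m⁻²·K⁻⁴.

T ≈ 303 K

At equilibrium, absorbed power = emitted power.
Absorbing cross-section = πr² = 1.146×10⁹ m²; emitting surface = 4πr² = 4.584×10⁹ m² (ratio 4).
(1−a)S·A_cross = εσ·A_surf·T⁴  ⇒  T⁴ = (1−a)S/(4σ).
T⁴ = 0.370·5190/(4·5.67×10⁻⁸) = 8.467×10⁹ K⁴.
T = (8.467×10⁹)^(1/4).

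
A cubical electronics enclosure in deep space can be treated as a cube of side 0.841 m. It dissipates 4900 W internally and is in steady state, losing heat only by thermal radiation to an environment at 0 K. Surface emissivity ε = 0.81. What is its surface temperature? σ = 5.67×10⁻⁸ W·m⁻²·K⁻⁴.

T ≈ 398 K

Steady state: internal power = radiated power, P = εσA T⁴.
Radiating area A = 6L² = 4.244 m².
T⁴ = P/(εσA) = 4900/(0.81·5.67×10⁻⁸·4.244) = 2.514×10¹⁰ K⁴.
T = (2.514×10¹⁰)^(1/4).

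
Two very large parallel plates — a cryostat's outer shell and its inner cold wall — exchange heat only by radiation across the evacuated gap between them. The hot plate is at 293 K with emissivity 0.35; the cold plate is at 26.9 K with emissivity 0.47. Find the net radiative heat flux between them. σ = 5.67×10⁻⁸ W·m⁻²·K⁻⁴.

q ≈ 105 W/m²

For two infinite grey parallel plates, q = σ(T₁⁴ − T₂⁴)/(1/ε₁ + 1/ε₂ − 1).
T₁⁴ − T₂⁴ = 7.370×10⁹ − 5.236×10⁵ = 7.370×10⁹ K⁴.
1/ε₁ + 1/ε₂ − 1 = 2.857 + 2.128 − 1 = 3.985.
q = 5.67×10⁻⁸ × 7.370×10⁹ / 3.985.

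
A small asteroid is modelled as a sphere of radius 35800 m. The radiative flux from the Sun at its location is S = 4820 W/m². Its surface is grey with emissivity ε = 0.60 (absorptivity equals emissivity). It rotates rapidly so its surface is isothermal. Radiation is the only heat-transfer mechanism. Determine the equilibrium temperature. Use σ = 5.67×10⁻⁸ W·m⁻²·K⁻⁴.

At equilibrium, absorbed power = emitted power.
Absorbing cross-section = πr² = 4.026×10⁹ m²; emitting surface = 4πr² = 1.611×10¹⁰ m² (ratio 4).
εS·A_cross = εσ·A_surf·T⁴  ⇒  T⁴ = S/(4σ)   (ε cancels).
T⁴ = 4820/(4·5.67×10⁻⁸) = 2.125×10¹⁰ K⁴.
T = (2.125×10¹⁰)^(1/4).

T ≈ 382 K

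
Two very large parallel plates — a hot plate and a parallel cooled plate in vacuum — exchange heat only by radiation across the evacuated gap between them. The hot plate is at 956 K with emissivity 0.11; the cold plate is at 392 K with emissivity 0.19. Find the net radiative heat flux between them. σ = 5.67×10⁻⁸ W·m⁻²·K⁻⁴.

For two infinite grey parallel plates, q = σ(T₁⁴ − T₂⁴)/(1/ε₁ + 1/ε₂ − 1).
T₁⁴ − T₂⁴ = 8.353×10¹¹ − 2.361×10¹⁰ = 8.117×10¹¹ K⁴.
1/ε₁ + 1/ε₂ − 1 = 9.091 + 5.263 − 1 = 13.35.
q = 5.67×10⁻⁸ × 8.117×10¹¹ / 13.35.

q ≈ 3450 W/m²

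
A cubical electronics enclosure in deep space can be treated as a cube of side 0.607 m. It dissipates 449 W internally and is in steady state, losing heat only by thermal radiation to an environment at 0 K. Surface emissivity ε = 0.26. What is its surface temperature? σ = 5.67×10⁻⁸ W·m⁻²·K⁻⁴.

T ≈ 343 K

Steady state: internal power = radiated power, P = εσA T⁴.
Radiating area A = 6L² = 2.211 m².
T⁴ = P/(εσA) = 449/(0.26·5.67×10⁻⁸·2.211) = 1.378×10¹⁰ K⁴.
T = (1.378×10¹⁰)^(1/4).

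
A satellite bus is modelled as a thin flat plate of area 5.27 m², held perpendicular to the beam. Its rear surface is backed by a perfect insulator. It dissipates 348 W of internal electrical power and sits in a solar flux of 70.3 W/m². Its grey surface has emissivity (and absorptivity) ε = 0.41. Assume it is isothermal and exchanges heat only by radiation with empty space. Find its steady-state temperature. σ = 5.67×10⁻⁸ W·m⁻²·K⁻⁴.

At steady state, absorbed solar power + internal power = radiated power.
Absorbed: α·S·A_cross = 0.41·70.3·5.270 = 151.9 W (cross-section A).
Total input = 151.9 + 348 = 499.9 W.
Radiated: εσ·A_surf·T⁴ with A_surf = A = 5.270 m².
T⁴ = 499.9/(0.41·5.67×10⁻⁸·5.270) = 4.080×10⁹ K⁴.

T ≈ 253 K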